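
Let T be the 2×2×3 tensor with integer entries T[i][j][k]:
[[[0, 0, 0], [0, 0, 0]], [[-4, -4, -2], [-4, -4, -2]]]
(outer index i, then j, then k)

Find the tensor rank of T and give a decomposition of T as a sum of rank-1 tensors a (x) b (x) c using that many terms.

rank(T) = 1

Lower bound: T ≠ 0 (e.g. T[1,0,0] = -4), so rank(T) ≥ 1.
Upper bound: if T = a (x) b (x) c then every fibre of T is a multiple of the corresponding factor, so read the factors off the fibres through the nonzero entry T[1,0,0] = -4.
The mode-1 fibre T[:,0,0] = [0, -4] gives a = [0, 1] (primitive direction); the mode-2 fibre T[1,:,0] = [-4, -4] gives b = [1, 1]; then c[k] = T[1,0,k] / (a[1]·b[0]) = [-4, -4, -2] / 1 = [-4, -4, -2].
Expanding [0, 1] (x) [1, 1] (x) [-4, -4, -2] reproduces all 12 entries of T, so T = [0, 1] (x) [1, 1] (x) [-4, -4, -2] and rank(T) ≤ 1.
These bounds meet, so rank(T) = 1.
Check entry T[1,0,1] = -4: (1)·(1)·(-4) = -4.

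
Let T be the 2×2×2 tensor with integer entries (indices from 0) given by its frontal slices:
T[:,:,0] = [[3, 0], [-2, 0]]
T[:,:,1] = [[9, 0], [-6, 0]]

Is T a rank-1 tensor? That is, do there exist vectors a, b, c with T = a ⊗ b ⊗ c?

Yes

The mode-1 fibre T[:,0,0] = [3, -2] gives a = [3, -2] (primitive direction); the mode-2 fibre T[0,:,0] = [3, 0] gives b = [1, 0]; then c[k] = T[0,0,k] / (a[0]·b[0]) = [3, 9] / 3 = [1, 3].
Expanding [3, -2] ⊗ [1, 0] ⊗ [1, 3] reproduces all 8 entries of T, so T = [3, -2] ⊗ [1, 0] ⊗ [1, 3] and rank(T) ≤ 1.
Equivalently every frontal slice T[:,:,k] is c[k] times the rank-1 matrix [3, -2] ⊗ [1, 0]. So T has rank 1 (it is nonzero).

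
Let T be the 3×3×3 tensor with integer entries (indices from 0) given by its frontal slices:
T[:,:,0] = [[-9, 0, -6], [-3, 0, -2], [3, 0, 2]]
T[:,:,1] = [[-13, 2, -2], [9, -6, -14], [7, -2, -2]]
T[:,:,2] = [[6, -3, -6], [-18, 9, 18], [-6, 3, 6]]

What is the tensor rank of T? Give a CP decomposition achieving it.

Lower bound: the mode-3 unfolding of T (rows indexed by k, columns by (i,j) = (0,0), (0,1), (0,2), (1,0), (1,1), (1,2), (2,0), (2,1), (2,2)) is [[-9, 0, -6, -3, 0, -2, 3, 0, 2], [-13, 2, -2, 9, -6, -14, 7, -2, -2], [6, -3, -6, -18, 9, 18, -6, 3, 6]].
There the 2×2 minor on rows k ∈ {0, 1}, columns (i,j) ∈ {(0,0), (0,1)} is det [[-9, 0], [-13, 2]] = -18 ≠ 0, so this unfolding has rank ≥ 2; CP rank is at least every unfolding rank, so rank(T) ≥ 2. (Flattening ranks never certify an upper bound on CP rank; for that we must actually write T with 2 rank-1 terms.)
Upper bound — finding two terms. Write S_k = T[:,:,k] for the frontal slices: S₀ = [[-9, 0, -6], [-3, 0, -2], [3, 0, 2]], S₁ = [[-13, 2, -2], [9, -6, -14], [7, -2, -2]], S₂ = [[6, -3, -6], [-18, 9, 18], [-6, 3, 6]].
If T = a₁ (x) b₁ (x) c₁ + a₂ (x) b₂ (x) c₂ then each S_k = c₁[k]·a₁b₁ᵀ + c₂[k]·a₂b₂ᵀ. S₀ and S₁ are linearly independent, so a₁b₁ᵀ and a₂b₂ᵀ must span the same plane of matrices: they are the rank-1 matrices of the form x·S₀ + y·S₁.
The 2×2 minor of x·S₀ + y·S₁ on rows {0,1}, columns {0,1} is 60·xy + 60·y² = 60·(y)(x + y), vanishing at (x:y) = (1:0) and (1:-1).
M₁ = S₀ = [[-9, 0, -6], [-3, 0, -2], [3, 0, 2]] = −(3, 1, -1)(3, 0, 2)ᵀ and M₂ = S₀ − S₁ = [[4, -2, -4], [-12, 6, 12], [-4, 2, 4]] = 2·(1, -3, -1)(2, -1, -2)ᵀ, so take a₁ = (3, 1, -1), b₁ = (3, 0, 2), a₂ = (1, -3, -1), b₂ = (2, -1, -2).
Each slice is an integer combination of E₁ = a₁b₁ᵀ and E₂ = a₂b₂ᵀ: S₀ = −E₁, S₁ = −E₁ − 2·E₂, S₂ = 3·E₂; reading off coefficients, c₁ = (-1, -1, 0) and c₂ = (0, -2, 3).
Hence T = (3, 1, -1) (x) (3, 0, 2) (x) (-1, -1, 0) + (1, -3, -1) (x) (2, -1, -2) (x) (0, -2, 3), so rank(T) ≤ 2.
These bounds meet, so rank(T) = 2.

rank(T) = 2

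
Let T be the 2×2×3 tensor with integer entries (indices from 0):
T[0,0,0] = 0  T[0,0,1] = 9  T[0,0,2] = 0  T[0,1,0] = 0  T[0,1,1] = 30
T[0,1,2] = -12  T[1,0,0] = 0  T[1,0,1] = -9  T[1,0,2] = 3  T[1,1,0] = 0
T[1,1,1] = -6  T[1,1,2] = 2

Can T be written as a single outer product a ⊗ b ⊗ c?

The mode-2 unfolding of T (rows indexed by j, columns by (i,k) = (0,0), (0,1), (0,2), (1,0), (1,1), (1,2)) is [[0, 9, 0, 0, -9, 3], [0, 30, -12, 0, -6, 2]].
There the 2×2 minor on rows j ∈ {0, 1}, columns (i,k) ∈ {(0,1), (0,2)} is det [[9, 0], [30, -12]] = -108 ≠ 0, so this unfolding has rank ≥ 2; CP rank is at least every unfolding rank, so rank(T) ≥ 2.
In particular rank(T) ≥ 2 > 1, so T is not rank-1.

No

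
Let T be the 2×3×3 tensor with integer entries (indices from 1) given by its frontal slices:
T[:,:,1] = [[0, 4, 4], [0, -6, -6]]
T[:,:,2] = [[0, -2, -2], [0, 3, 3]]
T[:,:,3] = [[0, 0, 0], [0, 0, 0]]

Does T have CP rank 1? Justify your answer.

Yes

If T = a (x) b (x) c then every fibre of T is a multiple of the corresponding factor, so read the factors off the fibres through the nonzero entry T[1,2,1] = 4.
The mode-1 fibre T[:,2,1] = [4, -6] gives a = (2, -3) (primitive direction); the mode-2 fibre T[1,:,1] = [0, 4, 4] gives b = (0, 1, 1); then c[k] = T[1,2,k] / (a[1]·b[2]) = [4, -2, 0] / 2 = (2, -1, 0).
Expanding (2, -3) (x) (0, 1, 1) (x) (2, -1, 0) reproduces all 18 entries of T, so T = (2, -3) (x) (0, 1, 1) (x) (2, -1, 0) and rank(T) ≤ 1.
Equivalently every frontal slice T[:,:,k] is c[k] times the rank-1 matrix (2, -3) (x) (0, 1, 1). So T has rank 1 (it is nonzero).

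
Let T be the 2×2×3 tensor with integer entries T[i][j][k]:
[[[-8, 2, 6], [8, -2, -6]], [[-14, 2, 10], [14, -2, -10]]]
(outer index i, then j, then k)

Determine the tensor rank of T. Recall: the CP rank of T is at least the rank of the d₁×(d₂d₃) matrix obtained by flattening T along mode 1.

2

Lower bound: the mode-1 unfolding of T (rows indexed by i, columns by (j,k) = (0,0), (0,1), (0,2), (1,0), (1,1), (1,2)) is [[-8, 2, 6, 8, -2, -6], [-14, 2, 10, 14, -2, -10]].
There the 2×2 minor on rows i ∈ {0, 1}, columns (j,k) ∈ {(0,0), (0,1)} is det [[-8, 2], [-14, 2]] = 12 ≠ 0, so this unfolding has rank ≥ 2; CP rank is at least every unfolding rank, so rank(T) ≥ 2. (Unfolding ranks only ever bound the CP rank from below — rank(T) can be strictly larger than all of them — so the matching upper bound has to come from an explicit 2-term decomposition.)
Upper bound — finding two terms. Every mode-2 slice of T is a multiple of one matrix: T[:,j,:] = b[j]·M with b = (1, -1) and M = [[-8, 2, 6], [-14, 2, 10]] (rows indexed by i, columns by k). So it suffices to write M as a sum of two rank-1 matrices.
Splitting M by its rows (i = 0, 1), M = (1, 0)(-8, 2, 6)ᵀ + (0, 1)(-14, 2, 10)ᵀ.
Hence T = (1, 0) ⊗ (1, -1) ⊗ (-8, 2, 6) + (0, 1) ⊗ (1, -1) ⊗ (-14, 2, 10), so rank(T) ≤ 2.
These bounds meet, so rank(T) = 2.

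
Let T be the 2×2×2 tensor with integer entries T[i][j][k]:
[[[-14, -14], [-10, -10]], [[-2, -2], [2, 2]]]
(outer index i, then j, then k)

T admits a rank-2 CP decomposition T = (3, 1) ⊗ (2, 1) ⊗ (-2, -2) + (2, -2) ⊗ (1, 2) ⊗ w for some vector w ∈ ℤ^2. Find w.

w = (-1, -1)

Subtract the known terms from T to get the rank-1 residual R = (2, -2) ⊗ (1, 2) ⊗ w, so R[i,j,k] = a[i]·b[j]·w[k]. Pick indices with nonzero a[0]·b[0] = (2)·(1) = 2. Only the fibre through (0,0,·) is needed: R[0,0,:] = T[0,0,:] − Σₗ aₗ[0]bₗ[0]cₗ = [-14, -14] − (3)·(2)·(-2, -2) = [-2, -2]. Then w[k] = R[0,0,k] / 2 for each k, giving w = [-2, -2] / 2 = (-1, -1).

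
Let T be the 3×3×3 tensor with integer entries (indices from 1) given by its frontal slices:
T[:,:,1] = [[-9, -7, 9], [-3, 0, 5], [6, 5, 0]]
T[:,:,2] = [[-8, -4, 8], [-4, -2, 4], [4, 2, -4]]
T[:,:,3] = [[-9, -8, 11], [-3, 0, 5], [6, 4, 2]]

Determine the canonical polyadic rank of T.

3

Lower bound: the mode-2 unfolding of T (rows indexed by j, columns by (i,k) = (1,1), (1,2), (1,3), (2,1), (2,2), (2,3), (3,1), (3,2), (3,3)) is [[-9, -8, -9, -3, -4, -3, 6, 4, 6], [-7, -4, -8, 0, -2, 0, 5, 2, 4], [9, 8, 11, 5, 4, 5, 0, -4, 2]].
There the 3×3 minor on rows j ∈ {1, 2, 3}, columns (i,k) ∈ {(1,1), (1,2), (1,3)} is det [[-9, -8, -9], [-7, -4, -8], [9, 8, 11]] = -40 ≠ 0, so this unfolding has rank ≥ 3; CP rank is at least every unfolding rank, so rank(T) ≥ 3. (Flattening ranks never certify an upper bound on CP rank; for that we must actually write T with 3 rank-1 terms.)
Upper bound: T is a sum of 3 rank-1 terms, T = [1, -1, -2] ⊗ [1, 2, 1] ⊗ [-1, 0, -1] + [1, 0, 1] ⊗ [0, 1, -2] ⊗ [-1, 0, -2] + [2, 1, -1] ⊗ [2, 1, -2] ⊗ [-2, -2, -2] (written with every a and b primitive with positive leading entry and the scale carried by c; CP decompositions are not unique, and this one is verified by expanding entrywise), so rank(T) ≤ 3.
These bounds meet, so rank(T) = 3.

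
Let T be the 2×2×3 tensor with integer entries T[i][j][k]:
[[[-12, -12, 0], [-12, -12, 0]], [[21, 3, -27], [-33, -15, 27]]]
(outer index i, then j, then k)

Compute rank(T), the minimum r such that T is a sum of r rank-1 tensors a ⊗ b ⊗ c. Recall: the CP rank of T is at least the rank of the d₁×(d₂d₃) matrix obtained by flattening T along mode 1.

2

Lower bound: in the mode-2 unfolding of T (rows indexed by j, columns by (i,k)) the 2×2 minor on rows j ∈ {0, 1}, columns (i,k) ∈ {(0,0), (1,0)} is det [[-12, 21], [-12, -33]] = 648 ≠ 0, so that unfolding has rank ≥ 2 and hence rank(T) ≥ 2 (CP rank is at least every unfolding rank, though it can be larger).
Upper bound: with S_k = T[:,:,k], the two rank-1 terms a₁b₁ᵀ, a₂b₂ᵀ are the rank-1 members of the pencil x·S₀ + y·S₁.
det(x·S₀ + y·S₁) is 648·x² + 864·xy + 216·y² = 216·(x + y)(3·x + y), vanishing at (x:y) = (1:-1) and (1:-3).
M₁ = S₀ − S₁ = [[0, 0], [18, -18]] = 18·(0, 1)(1, -1)ᵀ and M₂ = S₀ − 3·S₁ = [[24, 24], [12, 12]] = 12·(2, 1)(1, 1)ᵀ, so take a₁ = (0, 1), b₁ = (1, -1), a₂ = (2, 1), b₂ = (1, 1).
Each slice is an integer combination of E₁ = a₁b₁ᵀ and E₂ = a₂b₂ᵀ: S₀ = 27·E₁ − 6·E₂, S₁ = 9·E₁ − 6·E₂, S₂ = −27·E₁; reading off coefficients, c₁ = (27, 9, -27) and c₂ = (-6, -6, 0).
Hence T = (0, 1) ⊗ (1, -1) ⊗ (27, 9, -27) + (2, 1) ⊗ (1, 1) ⊗ (-6, -6, 0), so rank(T) ≤ 2.
These bounds meet, so rank(T) = 2.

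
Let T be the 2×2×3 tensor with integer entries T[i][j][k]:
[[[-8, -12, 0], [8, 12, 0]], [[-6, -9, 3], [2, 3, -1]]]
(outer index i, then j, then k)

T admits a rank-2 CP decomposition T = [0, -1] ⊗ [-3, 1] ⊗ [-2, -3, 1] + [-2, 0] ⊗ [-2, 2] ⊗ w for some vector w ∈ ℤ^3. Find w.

Subtract the known terms from T to get the rank-1 residual R = [-2, 0] ⊗ [-2, 2] ⊗ w, so R[i,j,k] = a[i]·b[j]·w[k]. Pick indices with nonzero a[0]·b[0] = (-2)·(-2) = 4. Only the fibre through (0,0,·) is needed: R[0,0,:] = T[0,0,:] − Σₗ aₗ[0]bₗ[0]cₗ = [-8, -12, 0] − (0)·(-3)·[-2, -3, 1] = [-8, -12, 0]. Then w[k] = R[0,0,k] / 4 for each k, giving w = [-8, -12, 0] / 4 = [-2, -3, 0].

w = [-2, -3, 0]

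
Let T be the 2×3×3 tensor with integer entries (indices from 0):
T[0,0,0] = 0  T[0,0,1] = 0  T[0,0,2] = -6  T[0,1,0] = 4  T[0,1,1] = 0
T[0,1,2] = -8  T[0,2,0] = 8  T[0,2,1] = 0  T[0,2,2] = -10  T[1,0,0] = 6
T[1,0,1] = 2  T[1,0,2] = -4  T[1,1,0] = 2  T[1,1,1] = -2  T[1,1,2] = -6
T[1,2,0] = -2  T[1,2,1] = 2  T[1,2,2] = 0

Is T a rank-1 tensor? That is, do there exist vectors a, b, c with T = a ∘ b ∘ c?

The mode-3 unfolding of T (rows indexed by k, columns by (i,j) = (0,0), (0,1), (0,2), (1,0), (1,1), (1,2)) is [[0, 4, 8, 6, 2, -2], [0, 0, 0, 2, -2, 2], [-6, -8, -10, -4, -6, 0]].
There the 3×3 minor on rows k ∈ {0, 1, 2}, columns (i,j) ∈ {(0,0), (0,1), (1,0)} is det [[0, 4, 6], [0, 0, 2], [-6, -8, -4]] = -48 ≠ 0, so this unfolding has rank ≥ 3; CP rank is at least every unfolding rank, so rank(T) ≥ 3.
In particular rank(T) ≥ 3 > 1, so T is not rank-1.

No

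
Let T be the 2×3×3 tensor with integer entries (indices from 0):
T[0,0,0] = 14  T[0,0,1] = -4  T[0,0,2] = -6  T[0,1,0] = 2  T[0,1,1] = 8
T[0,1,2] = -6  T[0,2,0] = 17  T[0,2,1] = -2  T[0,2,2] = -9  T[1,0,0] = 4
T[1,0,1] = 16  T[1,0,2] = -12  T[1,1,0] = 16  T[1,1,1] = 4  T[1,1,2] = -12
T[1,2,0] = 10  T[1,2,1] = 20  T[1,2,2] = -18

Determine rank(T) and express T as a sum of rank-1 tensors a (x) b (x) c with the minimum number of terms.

Lower bound: in the mode-2 unfolding of T (rows indexed by j, columns by (i,k)) the 2×2 minor on rows j ∈ {0, 1}, columns (i,k) ∈ {(0,0), (0,1)} is det [[14, -4], [2, 8]] = 120 ≠ 0, so that unfolding has rank ≥ 2 and hence rank(T) ≥ 2 (CP rank is at least every unfolding rank, though it can be larger).
Upper bound: with S_k = T[:,:,k], the two rank-1 terms a₁b₁ᵀ, a₂b₂ᵀ are the rank-1 members of the pencil x·S₀ + y·S₁.
The 2×2 minor of x·S₀ + y·S₁ on rows {0,1}, columns {0,1} is 216·x² − 72·xy − 144·y² = 72·(3·x + 2·y)(x − y), vanishing at (x:y) = (2:-3) and (1:1).
M₁ = 2·S₀ − 3·S₁ = [[40, -20, 40], [-40, 20, -40]] = 20·[1, -1][2, -1, 2]ᵀ and M₂ = S₀ + S₁ = [[10, 10, 15], [20, 20, 30]] = 5·[1, 2][2, 2, 3]ᵀ, so take a₁ = [1, -1], b₁ = [2, -1, 2], a₂ = [1, 2], b₂ = [2, 2, 3].
Each slice is an integer combination of E₁ = a₁b₁ᵀ and E₂ = a₂b₂ᵀ: S₀ = 4·E₁ + 3·E₂, S₁ = −4·E₁ + 2·E₂, S₂ = −3·E₂; reading off coefficients, c₁ = [4, -4, 0] and c₂ = [3, 2, -3].
Hence T = [1, -1] (x) [2, -1, 2] (x) [4, -4, 0] + [1, 2] (x) [2, 2, 3] (x) [3, 2, -3], so rank(T) ≤ 2.
These bounds meet, so rank(T) = 2.

rank(T) = 2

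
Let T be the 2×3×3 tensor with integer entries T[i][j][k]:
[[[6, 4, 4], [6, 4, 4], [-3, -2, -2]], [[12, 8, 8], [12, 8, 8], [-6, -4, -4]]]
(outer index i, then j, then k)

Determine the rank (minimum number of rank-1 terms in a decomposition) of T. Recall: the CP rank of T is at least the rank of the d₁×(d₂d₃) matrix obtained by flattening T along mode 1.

1

Lower bound: T ≠ 0 (e.g. T[0,0,0] = 6), so rank(T) ≥ 1.
Upper bound: if T = a (x) b (x) c then every fibre of T is a multiple of the corresponding factor, so read the factors off the fibres through the nonzero entry T[0,0,0] = 6.
The mode-1 fibre T[:,0,0] = [6, 12] gives a = [1, 2] (primitive direction); the mode-2 fibre T[0,:,0] = [6, 6, -3] gives b = [2, 2, -1]; then c[k] = T[0,0,k] / (a[0]·b[0]) = [6, 4, 4] / 2 = [3, 2, 2].
Expanding [1, 2] (x) [2, 2, -1] (x) [3, 2, 2] reproduces all 18 entries of T, so T = [1, 2] (x) [2, 2, -1] (x) [3, 2, 2] and rank(T) ≤ 1.
These bounds meet, so rank(T) = 1.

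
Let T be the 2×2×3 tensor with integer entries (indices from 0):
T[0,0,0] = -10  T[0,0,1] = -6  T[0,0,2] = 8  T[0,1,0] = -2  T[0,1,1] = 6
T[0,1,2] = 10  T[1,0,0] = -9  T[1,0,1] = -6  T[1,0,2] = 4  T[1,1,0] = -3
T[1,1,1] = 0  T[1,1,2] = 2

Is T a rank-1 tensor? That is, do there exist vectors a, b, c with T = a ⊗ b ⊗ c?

No

The mode-3 unfolding of T (rows indexed by k, columns by (i,j) = (0,0), (0,1), (1,0), (1,1)) is [[-10, -2, -9, -3], [-6, 6, -6, 0], [8, 10, 4, 2]].
There the 3×3 minor on rows k ∈ {0, 1, 2}, columns (i,j) ∈ {(0,0), (0,1), (1,0)} is det [[-10, -2, -9], [-6, 6, -6], [8, 10, 4]] = 180 ≠ 0, so this unfolding has rank ≥ 3; CP rank is at least every unfolding rank, so rank(T) ≥ 3.
In particular rank(T) ≥ 3 > 1, so T is not rank-1.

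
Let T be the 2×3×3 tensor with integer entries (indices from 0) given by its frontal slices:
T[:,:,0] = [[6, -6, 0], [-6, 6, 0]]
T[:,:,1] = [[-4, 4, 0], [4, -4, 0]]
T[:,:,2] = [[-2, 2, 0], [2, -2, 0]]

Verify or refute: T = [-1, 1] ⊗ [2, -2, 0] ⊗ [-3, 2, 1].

Yes

Reconstruct entrywise from the claimed factors. For example, T[0,1,1] = 4 and Σₗ aₗ[0]bₗ[1]cₗ[1] = (-1)·(-2)·(2) = 4; checking all 18 entries, every one matches. The claim holds.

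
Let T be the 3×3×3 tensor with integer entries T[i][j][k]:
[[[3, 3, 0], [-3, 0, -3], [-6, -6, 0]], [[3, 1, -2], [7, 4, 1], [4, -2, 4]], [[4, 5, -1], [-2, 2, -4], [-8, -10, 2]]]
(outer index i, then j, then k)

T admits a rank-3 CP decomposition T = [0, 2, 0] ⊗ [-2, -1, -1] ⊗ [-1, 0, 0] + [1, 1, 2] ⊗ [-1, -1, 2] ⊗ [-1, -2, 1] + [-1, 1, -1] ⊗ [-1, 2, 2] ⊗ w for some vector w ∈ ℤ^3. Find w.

w = [2, 1, 1]

Subtract the known terms from T to get the rank-1 residual R = [-1, 1, -1] ⊗ [-1, 2, 2] ⊗ w, so R[i,j,k] = a[i]·b[j]·w[k]. Pick indices with nonzero a[0]·b[0] = (-1)·(-1) = 1. Only the fibre through (0,0,·) is needed: R[0,0,:] = T[0,0,:] − Σₗ aₗ[0]bₗ[0]cₗ = [3, 3, 0] − (0)·(-2)·[-1, 0, 0] − (1)·(-1)·[-1, -2, 1] = [2, 1, 1]. Then w[k] = R[0,0,k] / 1 for each k, giving w = [2, 1, 1] / 1 = [2, 1, 1].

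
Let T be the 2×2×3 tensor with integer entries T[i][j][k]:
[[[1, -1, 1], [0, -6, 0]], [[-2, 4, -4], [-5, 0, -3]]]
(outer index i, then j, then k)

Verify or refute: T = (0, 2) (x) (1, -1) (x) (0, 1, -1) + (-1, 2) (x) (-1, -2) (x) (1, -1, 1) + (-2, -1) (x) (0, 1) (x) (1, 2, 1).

Yes

Reconstruct entrywise from the claimed factors. For example, T[1,1,0] = -5 and Σₗ aₗ[1]bₗ[1]cₗ[0] = (2)·(-1)·(0) + (2)·(-2)·(1) + (-1)·(1)·(1) = -5; checking all 12 entries, every one matches. The claim holds.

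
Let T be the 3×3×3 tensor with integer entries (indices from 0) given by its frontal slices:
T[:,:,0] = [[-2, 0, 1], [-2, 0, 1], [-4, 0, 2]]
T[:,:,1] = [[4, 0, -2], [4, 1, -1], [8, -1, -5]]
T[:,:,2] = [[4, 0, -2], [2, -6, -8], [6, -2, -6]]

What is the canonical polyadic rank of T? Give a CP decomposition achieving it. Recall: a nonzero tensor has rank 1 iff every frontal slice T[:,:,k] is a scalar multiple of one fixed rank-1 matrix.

Lower bound: the mode-1 unfolding of T (rows indexed by i, columns by (j,k) = (0,0), (0,1), (0,2), (1,0), (1,1), (1,2), (2,0), (2,1), (2,2)) is [[-2, 4, 4, 0, 0, 0, 1, -2, -2], [-2, 4, 2, 0, 1, -6, 1, -1, -8], [-4, 8, 6, 0, -1, -2, 2, -5, -6]].
There the 3×3 minor on rows i ∈ {0, 1, 2}, columns (j,k) ∈ {(0,0), (0,2), (1,1)} is det [[-2, 4, 0], [-2, 2, 1], [-4, 6, -1]] = -8 ≠ 0, so this unfolding has rank ≥ 3; CP rank is at least every unfolding rank, so rank(T) ≥ 3. (This is only a lower bound: in general the CP rank may exceed every unfolding rank, so we still need to exhibit 3 rank-1 terms summing to T.)
Upper bound: T is a sum of 3 rank-1 terms, T = [0, 1, -1] (x) [0, 1, 1] (x) [0, 1, -2] + [0, 1, 1] (x) [1, 2, 2] (x) [0, 0, -2] + [1, 1, 2] (x) [2, 0, -1] (x) [-1, 2, 2] (one valid choice — decompositions are not unique — normalised so each a, b is primitive with positive first nonzero entry; check it by expanding all entries), so rank(T) ≤ 3.
These bounds meet, so rank(T) = 3.

rank(T) = 3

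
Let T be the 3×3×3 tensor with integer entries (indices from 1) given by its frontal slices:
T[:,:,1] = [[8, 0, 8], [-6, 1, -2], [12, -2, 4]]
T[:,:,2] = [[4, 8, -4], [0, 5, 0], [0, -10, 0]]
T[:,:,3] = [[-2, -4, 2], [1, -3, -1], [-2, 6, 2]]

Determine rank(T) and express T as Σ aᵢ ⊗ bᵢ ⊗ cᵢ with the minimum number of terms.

rank(T) = 3

Lower bound: the mode-3 unfolding of T (rows indexed by k, columns by (i,j) = (1,1), (1,2), (1,3), (2,1), (2,2), (2,3), (3,1), (3,2), (3,3)) is [[8, 0, 8, -6, 1, -2, 12, -2, 4], [4, 8, -4, 0, 5, 0, 0, -10, 0], [-2, -4, 2, 1, -3, -1, -2, 6, 2]].
There the 3×3 minor on rows k ∈ {1, 2, 3}, columns (i,j) ∈ {(1,1), (1,2), (2,1)} is det [[8, 0, -6], [4, 8, 0], [-2, -4, 1]] = 64 ≠ 0, so this unfolding has rank ≥ 3; CP rank is at least every unfolding rank, so rank(T) ≥ 3. (Unfolding ranks only ever bound the CP rank from below — rank(T) can be strictly larger than all of them — so the matching upper bound has to come from an explicit 3-term decomposition.)
Upper bound: T is a sum of 3 rank-1 terms, T = (0, 1, -2) ⊗ (2, -1, -2) ⊗ (-1, -1, 1) + (2, -1, 2) ⊗ (1, 0, 1) ⊗ (4, 0, 0) + (2, 1, -2) ⊗ (1, 2, -1) ⊗ (0, 2, -1) (one valid choice — decompositions are not unique — normalised so each a, b is primitive with positive first nonzero entry; check it by expanding all entries), so rank(T) ≤ 3.
These bounds meet, so rank(T) = 3.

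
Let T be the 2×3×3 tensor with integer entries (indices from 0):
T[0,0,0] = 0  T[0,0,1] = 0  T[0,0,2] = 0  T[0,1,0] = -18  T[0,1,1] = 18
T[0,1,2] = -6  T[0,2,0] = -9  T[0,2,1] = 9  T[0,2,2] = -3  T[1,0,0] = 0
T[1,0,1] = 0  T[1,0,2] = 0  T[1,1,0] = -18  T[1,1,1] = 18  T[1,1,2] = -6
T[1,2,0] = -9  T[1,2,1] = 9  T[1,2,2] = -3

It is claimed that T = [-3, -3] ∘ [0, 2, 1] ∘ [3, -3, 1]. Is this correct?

Yes

Reconstruct entrywise from the claimed factors. For example, T[1,1,1] = 18 and Σₗ aₗ[1]bₗ[1]cₗ[1] = (-3)·(2)·(-3) = 18; checking all 18 entries, every one matches. The claim holds.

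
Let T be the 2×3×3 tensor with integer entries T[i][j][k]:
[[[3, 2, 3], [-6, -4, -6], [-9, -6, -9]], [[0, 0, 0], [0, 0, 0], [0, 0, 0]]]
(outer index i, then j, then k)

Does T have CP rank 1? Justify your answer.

Yes

If T = a ⊗ b ⊗ c then every fibre of T is a multiple of the corresponding factor, so read the factors off the fibres through the nonzero entry T[0,0,0] = 3.
The mode-1 fibre T[:,0,0] = [3, 0] gives a = [1, 0] (primitive direction); the mode-2 fibre T[0,:,0] = [3, -6, -9] gives b = [1, -2, -3]; then c[k] = T[0,0,k] / (a[0]·b[0]) = [3, 2, 3] / 1 = [3, 2, 3].
Expanding [1, 0] ⊗ [1, -2, -3] ⊗ [3, 2, 3] reproduces all 18 entries of T, so T = [1, 0] ⊗ [1, -2, -3] ⊗ [3, 2, 3] and rank(T) ≤ 1.
Equivalently every frontal slice T[:,:,k] is c[k] times the rank-1 matrix [1, 0] ⊗ [1, -2, -3]. So T has rank 1 (it is nonzero).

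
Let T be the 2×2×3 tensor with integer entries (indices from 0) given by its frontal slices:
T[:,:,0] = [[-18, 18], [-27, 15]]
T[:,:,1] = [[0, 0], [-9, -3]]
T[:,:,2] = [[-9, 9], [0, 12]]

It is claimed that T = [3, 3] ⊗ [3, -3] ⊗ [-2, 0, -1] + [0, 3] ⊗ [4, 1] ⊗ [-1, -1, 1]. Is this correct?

Reconstruct entry (1,0,0) from the claimed factors: Σₗ aₗ[1]bₗ[0]cₗ[0] = (3)·(3)·(-2) + (3)·(4)·(-1) = -30, but T[1,0,0] = -27. The claim is false.

No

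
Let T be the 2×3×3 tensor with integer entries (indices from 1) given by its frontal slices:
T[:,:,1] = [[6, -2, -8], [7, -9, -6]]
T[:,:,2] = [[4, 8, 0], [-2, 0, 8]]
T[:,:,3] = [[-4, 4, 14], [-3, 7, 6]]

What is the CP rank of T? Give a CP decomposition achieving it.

rank(T) = 3

Lower bound: the mode-2 unfolding of T (rows indexed by j, columns by (i,k) = (1,1), (1,2), (1,3), (2,1), (2,2), (2,3)) is [[6, 4, -4, 7, -2, -3], [-2, 8, 4, -9, 0, 7], [-8, 0, 14, -6, 8, 6]].
There the 3×3 minor on rows j ∈ {1, 2, 3}, columns (i,k) ∈ {(1,1), (1,2), (1,3)} is det [[6, 4, -4], [-2, 8, 4], [-8, 0, 14]] = 400 ≠ 0, so this unfolding has rank ≥ 3; CP rank is at least every unfolding rank, so rank(T) ≥ 3. (Flattening ranks never certify an upper bound on CP rank; for that we must actually write T with 3 rank-1 terms.)
Upper bound: T is a sum of 3 rank-1 terms, T = [1, 2] ⊗ [1, -1, -1] ⊗ [4, 0, -2] + [2, -1] ⊗ [1, 1, -2] ⊗ [1, 2, -1] + [2, 1] ⊗ [0, 1, 2] ⊗ [0, 2, 2] (written with every a and b primitive with positive leading entry and the scale carried by c; CP decompositions are not unique, and this one is verified by expanding entrywise), so rank(T) ≤ 3.
These bounds meet, so rank(T) = 3.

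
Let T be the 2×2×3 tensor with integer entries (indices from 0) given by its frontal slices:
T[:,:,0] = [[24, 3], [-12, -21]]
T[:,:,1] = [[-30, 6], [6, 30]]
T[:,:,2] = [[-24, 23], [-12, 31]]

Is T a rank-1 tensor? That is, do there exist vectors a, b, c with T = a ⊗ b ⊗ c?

No

The mode-2 unfolding of T (rows indexed by j, columns by (i,k) = (0,0), (0,1), (0,2), (1,0), (1,1), (1,2)) is [[24, -30, -24, -12, 6, -12], [3, 6, 23, -21, 30, 31]].
There the 2×2 minor on rows j ∈ {0, 1}, columns (i,k) ∈ {(0,0), (0,1)} is det [[24, -30], [3, 6]] = 234 ≠ 0, so this unfolding has rank ≥ 2; CP rank is at least every unfolding rank, so rank(T) ≥ 2.
In particular rank(T) ≥ 2 > 1, so T is not rank-1.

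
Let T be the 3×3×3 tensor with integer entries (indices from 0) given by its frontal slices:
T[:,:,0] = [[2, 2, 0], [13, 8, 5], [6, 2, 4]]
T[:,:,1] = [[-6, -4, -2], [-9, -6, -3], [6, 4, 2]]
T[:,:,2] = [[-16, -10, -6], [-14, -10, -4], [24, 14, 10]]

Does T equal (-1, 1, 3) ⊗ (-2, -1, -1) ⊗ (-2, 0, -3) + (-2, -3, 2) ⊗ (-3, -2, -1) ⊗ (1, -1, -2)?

No

Reconstruct entry (0,0,2) from the claimed factors: Σₗ aₗ[0]bₗ[0]cₗ[2] = (-1)·(-2)·(-3) + (-2)·(-3)·(-2) = -18, but T[0,0,2] = -16. The claim is false.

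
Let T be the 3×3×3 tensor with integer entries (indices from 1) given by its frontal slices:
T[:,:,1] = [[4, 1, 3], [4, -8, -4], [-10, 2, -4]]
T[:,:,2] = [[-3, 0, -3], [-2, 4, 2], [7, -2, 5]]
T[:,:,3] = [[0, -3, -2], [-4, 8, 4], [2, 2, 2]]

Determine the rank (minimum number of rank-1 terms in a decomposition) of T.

3

Lower bound: the mode-2 unfolding of T (rows indexed by j, columns by (i,k) = (1,1), (1,2), (1,3), (2,1), (2,2), (2,3), (3,1), (3,2), (3,3)) is [[4, -3, 0, 4, -2, -4, -10, 7, 2], [1, 0, -3, -8, 4, 8, 2, -2, 2], [3, -3, -2, -4, 2, 4, -4, 5, 2]].
There the 3×3 minor on rows j ∈ {1, 2, 3}, columns (i,k) ∈ {(1,1), (1,2), (1,3)} is det [[4, -3, 0], [1, 0, -3], [3, -3, -2]] = -15 ≠ 0, so this unfolding has rank ≥ 3; CP rank is at least every unfolding rank, so rank(T) ≥ 3. (Flattening ranks never certify an upper bound on CP rank; for that we must actually write T with 3 rank-1 terms.)
Upper bound: T is a sum of 3 rank-1 terms, T = (1, -2, -1) ⊗ (1, -2, -1) ⊗ (-2, 1, 2) + (1, 0, -2) ⊗ (2, -1, 0) ⊗ (2, 0, -1) + (1, 0, -2) ⊗ (2, -1, 1) ⊗ (1, -2, 0) (written with every a and b primitive with positive leading entry and the scale carried by c; CP decompositions are not unique, and this one is verified by expanding entrywise), so rank(T) ≤ 3.
These bounds meet, so rank(T) = 3.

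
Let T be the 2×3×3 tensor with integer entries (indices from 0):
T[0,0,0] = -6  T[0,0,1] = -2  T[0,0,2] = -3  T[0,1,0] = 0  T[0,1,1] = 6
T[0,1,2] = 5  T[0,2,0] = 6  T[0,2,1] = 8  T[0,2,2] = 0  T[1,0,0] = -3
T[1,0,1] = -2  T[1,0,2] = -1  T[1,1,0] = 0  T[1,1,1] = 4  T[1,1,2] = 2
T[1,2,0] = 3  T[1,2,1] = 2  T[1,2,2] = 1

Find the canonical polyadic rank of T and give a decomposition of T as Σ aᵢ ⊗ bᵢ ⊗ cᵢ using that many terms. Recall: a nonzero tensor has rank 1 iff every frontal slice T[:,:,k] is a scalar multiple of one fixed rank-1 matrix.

rank(T) = 3

Lower bound: the mode-3 unfolding of T (rows indexed by k, columns by (i,j) = (0,0), (0,1), (0,2), (1,0), (1,1), (1,2)) is [[-6, 0, 6, -3, 0, 3], [-2, 6, 8, -2, 4, 2], [-3, 5, 0, -1, 2, 1]].
There the 3×3 minor on rows k ∈ {0, 1, 2}, columns (i,j) ∈ {(0,0), (0,1), (0,2)} is det [[-6, 0, 6], [-2, 6, 8], [-3, 5, 0]] = 288 ≠ 0, so this unfolding has rank ≥ 3; CP rank is at least every unfolding rank, so rank(T) ≥ 3. (Flattening ranks never certify an upper bound on CP rank; for that we must actually write T with 3 rank-1 terms.)
Upper bound: T is a sum of 3 rank-1 terms, T = [1, 0] ⊗ [1, -1, 2] ⊗ [0, 2, -1] + [2, 1] ⊗ [1, 1, -1] ⊗ [-1, 2, 1] + [2, 1] ⊗ [2, -1, -2] ⊗ [-1, -2, -1] (written with every a and b primitive with positive leading entry and the scale carried by c; CP decompositions are not unique, and this one is verified by expanding entrywise), so rank(T) ≤ 3.
These bounds meet, so rank(T) = 3.
Check entry T[1,0,0] = -3: (0)·(1)·(0) + (1)·(1)·(-1) + (1)·(2)·(-1) = -3.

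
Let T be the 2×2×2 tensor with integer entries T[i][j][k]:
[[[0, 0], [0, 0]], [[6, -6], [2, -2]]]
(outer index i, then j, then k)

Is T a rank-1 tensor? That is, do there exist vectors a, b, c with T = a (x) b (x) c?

Yes

If T = a (x) b (x) c then every fibre of T is a multiple of the corresponding factor, so read the factors off the fibres through the nonzero entry T[1,0,0] = 6.
The mode-1 fibre T[:,0,0] = [0, 6] gives a = [0, 1] (primitive direction); the mode-2 fibre T[1,:,0] = [6, 2] gives b = [3, 1]; then c[k] = T[1,0,k] / (a[1]·b[0]) = [6, -6] / 3 = [2, -2].
Expanding [0, 1] (x) [3, 1] (x) [2, -2] reproduces all 8 entries of T, so T = [0, 1] (x) [3, 1] (x) [2, -2] and rank(T) ≤ 1.
Equivalently every frontal slice T[:,:,k] is c[k] times the rank-1 matrix [0, 1] (x) [3, 1]. So T has rank 1 (it is nonzero).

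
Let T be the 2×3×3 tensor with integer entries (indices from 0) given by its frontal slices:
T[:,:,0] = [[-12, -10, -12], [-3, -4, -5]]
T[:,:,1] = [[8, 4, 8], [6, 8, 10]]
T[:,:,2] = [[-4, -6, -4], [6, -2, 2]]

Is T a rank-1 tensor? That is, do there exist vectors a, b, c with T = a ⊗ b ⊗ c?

No

The mode-2 unfolding of T (rows indexed by j, columns by (i,k) = (0,0), (0,1), (0,2), (1,0), (1,1), (1,2)) is [[-12, 8, -4, -3, 6, 6], [-10, 4, -6, -4, 8, -2], [-12, 8, -4, -5, 10, 2]].
There the 3×3 minor on rows j ∈ {0, 1, 2}, columns (i,k) ∈ {(0,0), (0,1), (1,0)} is det [[-12, 8, -3], [-10, 4, -4], [-12, 8, -5]] = -64 ≠ 0, so this unfolding has rank ≥ 3; CP rank is at least every unfolding rank, so rank(T) ≥ 3.
In particular rank(T) ≥ 3 > 1, so T is not rank-1.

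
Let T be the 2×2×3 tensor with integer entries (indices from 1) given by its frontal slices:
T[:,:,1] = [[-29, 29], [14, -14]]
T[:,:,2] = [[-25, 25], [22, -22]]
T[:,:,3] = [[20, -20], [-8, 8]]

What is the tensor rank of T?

Lower bound: the mode-1 unfolding of T (rows indexed by i, columns by (j,k) = (1,1), (1,2), (1,3), (2,1), (2,2), (2,3)) is [[-29, -25, 20, 29, 25, -20], [14, 22, -8, -14, -22, 8]].
There the 2×2 minor on rows i ∈ {1, 2}, columns (j,k) ∈ {(1,1), (1,2)} is det [[-29, -25], [14, 22]] = -288 ≠ 0, so this unfolding has rank ≥ 2; CP rank is at least every unfolding rank, so rank(T) ≥ 2. (Unfolding ranks only ever bound the CP rank from below — rank(T) can be strictly larger than all of them — so the matching upper bound has to come from an explicit 2-term decomposition.)
Upper bound — finding two terms. Every mode-2 slice of T is a multiple of one matrix: T[:,j,:] = b[j]·M with b = (1, -1) and M = [[-29, -25, 20], [14, 22, -8]] (rows indexed by i, columns by k). So it suffices to write M as a sum of two rank-1 matrices.
Splitting M by its rows (i = 1, 2), M = (1, 0)(-29, -25, 20)ᵀ + (0, 1)(14, 22, -8)ᵀ.
Hence T = (1, 0) (x) (1, -1) (x) (-29, -25, 20) + (0, 1) (x) (1, -1) (x) (14, 22, -8), so rank(T) ≤ 2.
These bounds meet, so rank(T) = 2.
Check entry T[1,1,3] = 20: (1)·(1)·(20) + (0)·(1)·(-8) = 20.

2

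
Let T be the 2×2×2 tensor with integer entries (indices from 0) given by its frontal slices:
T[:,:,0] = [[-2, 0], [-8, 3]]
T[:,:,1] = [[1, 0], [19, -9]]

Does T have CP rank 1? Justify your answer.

No

The mode-1 unfolding of T (rows indexed by i, columns by (j,k) = (0,0), (0,1), (1,0), (1,1)) is [[-2, 1, 0, 0], [-8, 19, 3, -9]].
There the 2×2 minor on rows i ∈ {0, 1}, columns (j,k) ∈ {(0,0), (0,1)} is det [[-2, 1], [-8, 19]] = -30 ≠ 0, so this unfolding has rank ≥ 2; CP rank is at least every unfolding rank, so rank(T) ≥ 2.
In particular rank(T) ≥ 2 > 1, so T is not rank-1.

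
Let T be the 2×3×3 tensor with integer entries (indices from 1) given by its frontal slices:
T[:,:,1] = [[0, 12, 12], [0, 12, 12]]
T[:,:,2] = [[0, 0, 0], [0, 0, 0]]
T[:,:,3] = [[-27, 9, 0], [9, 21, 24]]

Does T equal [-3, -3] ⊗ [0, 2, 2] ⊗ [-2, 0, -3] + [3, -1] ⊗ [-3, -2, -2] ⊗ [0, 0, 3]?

No

Reconstruct entry (1,2,3) from the claimed factors: Σₗ aₗ[1]bₗ[2]cₗ[3] = (-3)·(2)·(-3) + (3)·(-2)·(3) = 0, but T[1,2,3] = 9. The claim is false.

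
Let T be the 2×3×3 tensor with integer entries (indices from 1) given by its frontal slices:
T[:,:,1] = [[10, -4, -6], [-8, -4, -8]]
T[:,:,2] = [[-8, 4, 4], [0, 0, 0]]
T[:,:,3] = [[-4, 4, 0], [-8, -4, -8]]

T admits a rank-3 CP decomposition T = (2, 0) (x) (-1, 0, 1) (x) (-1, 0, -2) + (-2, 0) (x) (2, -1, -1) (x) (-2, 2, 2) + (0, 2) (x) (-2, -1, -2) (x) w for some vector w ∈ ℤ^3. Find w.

w = (2, 0, 2)

Subtract the known terms from T to get the rank-1 residual R = (0, 2) (x) (-2, -1, -2) (x) w, so R[i,j,k] = a[i]·b[j]·w[k]. Pick indices with nonzero a[2]·b[1] = (2)·(-2) = -4. Only the fibre through (2,1,·) is needed: R[2,1,:] = T[2,1,:] − Σₗ aₗ[2]bₗ[1]cₗ = [-8, 0, -8] − (0)·(-1)·(-1, 0, -2) − (0)·(2)·(-2, 2, 2) = [-8, 0, -8]. Then w[k] = R[2,1,k] / -4 for each k, giving w = [-8, 0, -8] / -4 = (2, 0, 2).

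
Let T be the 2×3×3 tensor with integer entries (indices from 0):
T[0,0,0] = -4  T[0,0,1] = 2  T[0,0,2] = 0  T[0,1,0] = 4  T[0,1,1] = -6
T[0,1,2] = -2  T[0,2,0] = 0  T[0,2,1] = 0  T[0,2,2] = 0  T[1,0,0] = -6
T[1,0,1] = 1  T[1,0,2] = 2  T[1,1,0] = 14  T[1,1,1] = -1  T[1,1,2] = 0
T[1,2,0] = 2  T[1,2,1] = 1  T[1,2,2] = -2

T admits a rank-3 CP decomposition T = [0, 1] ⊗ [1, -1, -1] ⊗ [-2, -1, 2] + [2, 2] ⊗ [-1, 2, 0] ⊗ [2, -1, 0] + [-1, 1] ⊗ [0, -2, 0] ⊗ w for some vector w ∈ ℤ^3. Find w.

w = [-2, -1, -1]

Subtract the known terms from T to get the rank-1 residual R = [-1, 1] ⊗ [0, -2, 0] ⊗ w, so R[i,j,k] = a[i]·b[j]·w[k]. Pick indices with nonzero a[0]·b[1] = (-1)·(-2) = 2. Only the fibre through (0,1,·) is needed: R[0,1,:] = T[0,1,:] − Σₗ aₗ[0]bₗ[1]cₗ = [4, -6, -2] − (0)·(-1)·[-2, -1, 2] − (2)·(2)·[2, -1, 0] = [-4, -2, -2]. Then w[k] = R[0,1,k] / 2 for each k, giving w = [-4, -2, -2] / 2 = [-2, -1, -1].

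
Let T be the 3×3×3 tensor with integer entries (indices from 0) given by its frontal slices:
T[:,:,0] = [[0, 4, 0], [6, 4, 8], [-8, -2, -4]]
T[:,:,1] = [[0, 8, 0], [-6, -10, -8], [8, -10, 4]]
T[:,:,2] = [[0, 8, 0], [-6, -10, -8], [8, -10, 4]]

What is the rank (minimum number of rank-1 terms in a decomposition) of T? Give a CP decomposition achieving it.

Lower bound: the mode-2 unfolding of T (rows indexed by j, columns by (i,k) = (0,0), (0,1), (0,2), (1,0), (1,1), (1,2), (2,0), (2,1), (2,2)) is [[0, 0, 0, 6, -6, -6, -8, 8, 8], [4, 8, 8, 4, -10, -10, -2, -10, -10], [0, 0, 0, 8, -8, -8, -4, 4, 4]].
There the 3×3 minor on rows j ∈ {0, 1, 2}, columns (i,k) ∈ {(0,0), (1,0), (2,0)} is det [[0, 6, -8], [4, 4, -2], [0, 8, -4]] = -160 ≠ 0, so this unfolding has rank ≥ 3; CP rank is at least every unfolding rank, so rank(T) ≥ 3. (This is only a lower bound: in general the CP rank may exceed every unfolding rank, so we still need to exhibit 3 rank-1 terms summing to T.)
Upper bound: T is a sum of 3 rank-1 terms, T = [0, 1, 2] (x) [1, -1, 0] (x) [-2, 2, 2] + [0, 2, -1] (x) [2, 1, 2] (x) [2, -2, -2] + [2, -1, -2] (x) [0, 1, 0] (x) [2, 4, 4] (written with every a and b primitive with positive leading entry and the scale carried by c; CP decompositions are not unique, and this one is verified by expanding entrywise), so rank(T) ≤ 3.
These bounds meet, so rank(T) = 3.
Check entry T[0,1,0] = 4: (0)·(-1)·(-2) + (0)·(1)·(2) + (2)·(1)·(2) = 4.

rank(T) = 3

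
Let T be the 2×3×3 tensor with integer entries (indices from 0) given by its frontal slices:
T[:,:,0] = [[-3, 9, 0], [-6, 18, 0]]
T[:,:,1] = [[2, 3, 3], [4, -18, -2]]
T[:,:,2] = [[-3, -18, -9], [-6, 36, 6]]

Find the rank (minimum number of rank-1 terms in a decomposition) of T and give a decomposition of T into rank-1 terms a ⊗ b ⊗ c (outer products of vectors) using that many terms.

rank(T) = 2

Lower bound: the mode-2 unfolding of T (rows indexed by j, columns by (i,k) = (0,0), (0,1), (0,2), (1,0), (1,1), (1,2)) is [[-3, 2, -3, -6, 4, -6], [9, 3, -18, 18, -18, 36], [0, 3, -9, 0, -2, 6]].
There the 2×2 minor on rows j ∈ {0, 1}, columns (i,k) ∈ {(0,0), (0,1)} is det [[-3, 2], [9, 3]] = -27 ≠ 0, so this unfolding has rank ≥ 2; CP rank is at least every unfolding rank, so rank(T) ≥ 2. (Flattening ranks never certify an upper bound on CP rank; for that we must actually write T with 2 rank-1 terms.)
Upper bound — finding two terms. Write S_k = T[:,:,k] for the frontal slices: S₀ = [[-3, 9, 0], [-6, 18, 0]], S₁ = [[2, 3, 3], [4, -18, -2]], S₂ = [[-3, -18, -9], [-6, 36, 6]].
If T = a₁ ⊗ b₁ ⊗ c₁ + a₂ ⊗ b₂ ⊗ c₂ then each S_k = c₁[k]·a₁b₁ᵀ + c₂[k]·a₂b₂ᵀ. S₀ and S₁ are linearly independent, so a₁b₁ᵀ and a₂b₂ᵀ must span the same plane of matrices: they are the rank-1 matrices of the form x·S₀ + y·S₁.
The 2×2 minor of x·S₀ + y·S₁ on rows {0,1}, columns {0,1} is 72·xy − 48·y² = 24·(3·x − 2·y)(y), vanishing at (x:y) = (2:3) and (1:0).
M₁ = 2·S₀ + 3·S₁ = [[0, 27, 9], [0, -18, -6]] = 3·[3, -2][0, 3, 1]ᵀ and M₂ = S₀ = [[-3, 9, 0], [-6, 18, 0]] = (-3)·[1, 2][1, -3, 0]ᵀ, so take a₁ = [3, -2], b₁ = [0, 3, 1], a₂ = [1, 2], b₂ = [1, -3, 0].
Each slice is an integer combination of E₁ = a₁b₁ᵀ and E₂ = a₂b₂ᵀ: S₀ = −3·E₂, S₁ = E₁ + 2·E₂, S₂ = −3·E₁ − 3·E₂; reading off coefficients, c₁ = [0, 1, -3] and c₂ = [-3, 2, -3].
Hence T = [3, -2] ⊗ [0, 3, 1] ⊗ [0, 1, -3] + [1, 2] ⊗ [1, -3, 0] ⊗ [-3, 2, -3], so rank(T) ≤ 2.
These bounds meet, so rank(T) = 2.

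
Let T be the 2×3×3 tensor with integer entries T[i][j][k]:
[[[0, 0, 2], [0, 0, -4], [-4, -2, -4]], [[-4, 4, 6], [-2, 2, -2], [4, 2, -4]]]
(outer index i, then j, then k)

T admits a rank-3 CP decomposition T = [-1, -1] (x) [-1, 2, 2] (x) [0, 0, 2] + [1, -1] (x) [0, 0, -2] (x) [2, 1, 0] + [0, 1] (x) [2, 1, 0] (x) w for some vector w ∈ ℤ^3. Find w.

Subtract the known terms from T to get the rank-1 residual R = [0, 1] (x) [2, 1, 0] (x) w, so R[i,j,k] = a[i]·b[j]·w[k]. Pick indices with nonzero a[1]·b[0] = (1)·(2) = 2. Only the fibre through (1,0,·) is needed: R[1,0,:] = T[1,0,:] − Σₗ aₗ[1]bₗ[0]cₗ = [-4, 4, 6] − (-1)·(-1)·[0, 0, 2] − (-1)·(0)·[2, 1, 0] = [-4, 4, 4]. Then w[k] = R[1,0,k] / 2 for each k, giving w = [-4, 4, 4] / 2 = [-2, 2, 2].

w = [-2, 2, 2]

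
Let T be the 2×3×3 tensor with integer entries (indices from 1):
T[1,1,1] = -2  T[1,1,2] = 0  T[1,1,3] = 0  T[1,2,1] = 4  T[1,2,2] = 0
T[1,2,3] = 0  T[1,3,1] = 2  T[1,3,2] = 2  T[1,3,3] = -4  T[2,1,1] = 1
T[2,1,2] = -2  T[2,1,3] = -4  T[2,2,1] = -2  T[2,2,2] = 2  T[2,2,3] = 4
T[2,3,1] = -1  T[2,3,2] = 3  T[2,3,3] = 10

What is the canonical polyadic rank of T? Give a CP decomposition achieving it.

rank(T) = 3

Lower bound: the mode-2 unfolding of T (rows indexed by j, columns by (i,k) = (1,1), (1,2), (1,3), (2,1), (2,2), (2,3)) is [[-2, 0, 0, 1, -2, -4], [4, 0, 0, -2, 2, 4], [2, 2, -4, -1, 3, 10]].
There the 3×3 minor on rows j ∈ {1, 2, 3}, columns (i,k) ∈ {(1,1), (1,2), (2,2)} is det [[-2, 0, -2], [4, 0, 2], [2, 2, 3]] = -8 ≠ 0, so this unfolding has rank ≥ 3; CP rank is at least every unfolding rank, so rank(T) ≥ 3. (Unfolding ranks only ever bound the CP rank from below — rank(T) can be strictly larger than all of them — so the matching upper bound has to come from an explicit 3-term decomposition.)
Upper bound: T is a sum of 3 rank-1 terms, T = [0, 1] (x) [1, -1, -2] (x) [0, -2, -4] + [2, -1] (x) [0, 0, 1] (x) [0, 1, -2] + [2, -1] (x) [1, -2, -1] (x) [-1, 0, 0] (written with every a and b primitive with positive leading entry and the scale carried by c; CP decompositions are not unique, and this one is verified by expanding entrywise), so rank(T) ≤ 3.
These bounds meet, so rank(T) = 3.
Check entry T[2,1,3] = -4: (1)·(1)·(-4) + (-1)·(0)·(-2) + (-1)·(1)·(0) = -4.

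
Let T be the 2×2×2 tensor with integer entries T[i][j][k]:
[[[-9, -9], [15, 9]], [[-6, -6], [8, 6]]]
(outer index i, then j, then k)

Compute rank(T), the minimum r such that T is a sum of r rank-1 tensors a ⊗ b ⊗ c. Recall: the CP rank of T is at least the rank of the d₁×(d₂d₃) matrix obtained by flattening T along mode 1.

2

Lower bound: in the mode-2 unfolding of T (rows indexed by j, columns by (i,k)) the 2×2 minor on rows j ∈ {0, 1}, columns (i,k) ∈ {(0,0), (0,1)} is det [[-9, -9], [15, 9]] = 54 ≠ 0, so that unfolding has rank ≥ 2 and hence rank(T) ≥ 2 (CP rank is at least every unfolding rank, though it can be larger).
Upper bound: with S_k = T[:,:,k], the two rank-1 terms a₁b₁ᵀ, a₂b₂ᵀ are the rank-1 members of the pencil x·S₀ + y·S₁.
det(x·S₀ + y·S₁) is 18·x² + 18·xy = 18·(x + y)(x), vanishing at (x:y) = (1:-1) and (0:1).
M₁ = S₀ − S₁ = [[0, 6], [0, 2]] = 2·[3, 1][0, 1]ᵀ and M₂ = S₁ = [[-9, 9], [-6, 6]] = (-3)·[3, 2][1, -1]ᵀ, so take a₁ = [3, 1], b₁ = [0, 1], a₂ = [3, 2], b₂ = [1, -1].
Each slice is an integer combination of E₁ = a₁b₁ᵀ and E₂ = a₂b₂ᵀ: S₀ = 2·E₁ − 3·E₂, S₁ = −3·E₂; reading off coefficients, c₁ = [2, 0] and c₂ = [-3, -3].
Hence T = [3, 1] ⊗ [0, 1] ⊗ [2, 0] + [3, 2] ⊗ [1, -1] ⊗ [-3, -3], so rank(T) ≤ 2.
These bounds meet, so rank(T) = 2.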